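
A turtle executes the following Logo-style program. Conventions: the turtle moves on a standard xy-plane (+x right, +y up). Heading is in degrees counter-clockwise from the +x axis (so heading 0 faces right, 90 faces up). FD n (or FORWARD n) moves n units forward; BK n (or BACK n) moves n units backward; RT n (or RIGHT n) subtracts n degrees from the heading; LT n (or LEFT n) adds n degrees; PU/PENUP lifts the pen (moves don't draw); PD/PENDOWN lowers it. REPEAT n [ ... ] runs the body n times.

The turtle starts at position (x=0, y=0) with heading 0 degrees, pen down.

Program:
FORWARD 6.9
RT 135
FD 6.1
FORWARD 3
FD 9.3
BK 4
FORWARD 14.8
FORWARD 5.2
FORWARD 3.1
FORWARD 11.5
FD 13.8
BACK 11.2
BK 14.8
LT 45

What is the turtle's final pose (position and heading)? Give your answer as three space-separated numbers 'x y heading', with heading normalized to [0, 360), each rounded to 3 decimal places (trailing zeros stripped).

Executing turtle program step by step:
Start: pos=(0,0), heading=0, pen down
FD 6.9: (0,0) -> (6.9,0) [heading=0, draw]
RT 135: heading 0 -> 225
FD 6.1: (6.9,0) -> (2.587,-4.313) [heading=225, draw]
FD 3: (2.587,-4.313) -> (0.465,-6.435) [heading=225, draw]
FD 9.3: (0.465,-6.435) -> (-6.111,-13.011) [heading=225, draw]
BK 4: (-6.111,-13.011) -> (-3.282,-10.182) [heading=225, draw]
FD 14.8: (-3.282,-10.182) -> (-13.748,-20.648) [heading=225, draw]
FD 5.2: (-13.748,-20.648) -> (-17.424,-24.324) [heading=225, draw]
FD 3.1: (-17.424,-24.324) -> (-19.617,-26.517) [heading=225, draw]
FD 11.5: (-19.617,-26.517) -> (-27.748,-34.648) [heading=225, draw]
FD 13.8: (-27.748,-34.648) -> (-37.506,-44.406) [heading=225, draw]
BK 11.2: (-37.506,-44.406) -> (-29.587,-36.487) [heading=225, draw]
BK 14.8: (-29.587,-36.487) -> (-19.122,-26.022) [heading=225, draw]
LT 45: heading 225 -> 270
Final: pos=(-19.122,-26.022), heading=270, 12 segment(s) drawn

Answer: -19.122 -26.022 270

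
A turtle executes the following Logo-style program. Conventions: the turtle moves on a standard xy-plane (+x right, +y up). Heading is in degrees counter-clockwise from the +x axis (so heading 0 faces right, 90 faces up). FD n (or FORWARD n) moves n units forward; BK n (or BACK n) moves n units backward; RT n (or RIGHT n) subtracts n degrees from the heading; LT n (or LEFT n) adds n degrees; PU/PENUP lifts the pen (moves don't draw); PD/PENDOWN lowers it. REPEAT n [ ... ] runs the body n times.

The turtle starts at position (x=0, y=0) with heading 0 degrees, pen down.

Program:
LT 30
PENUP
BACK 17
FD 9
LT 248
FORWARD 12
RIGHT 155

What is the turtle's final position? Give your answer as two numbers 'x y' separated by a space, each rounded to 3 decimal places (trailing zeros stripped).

Answer: -5.258 -15.883

Derivation:
Executing turtle program step by step:
Start: pos=(0,0), heading=0, pen down
LT 30: heading 0 -> 30
PU: pen up
BK 17: (0,0) -> (-14.722,-8.5) [heading=30, move]
FD 9: (-14.722,-8.5) -> (-6.928,-4) [heading=30, move]
LT 248: heading 30 -> 278
FD 12: (-6.928,-4) -> (-5.258,-15.883) [heading=278, move]
RT 155: heading 278 -> 123
Final: pos=(-5.258,-15.883), heading=123, 0 segment(s) drawn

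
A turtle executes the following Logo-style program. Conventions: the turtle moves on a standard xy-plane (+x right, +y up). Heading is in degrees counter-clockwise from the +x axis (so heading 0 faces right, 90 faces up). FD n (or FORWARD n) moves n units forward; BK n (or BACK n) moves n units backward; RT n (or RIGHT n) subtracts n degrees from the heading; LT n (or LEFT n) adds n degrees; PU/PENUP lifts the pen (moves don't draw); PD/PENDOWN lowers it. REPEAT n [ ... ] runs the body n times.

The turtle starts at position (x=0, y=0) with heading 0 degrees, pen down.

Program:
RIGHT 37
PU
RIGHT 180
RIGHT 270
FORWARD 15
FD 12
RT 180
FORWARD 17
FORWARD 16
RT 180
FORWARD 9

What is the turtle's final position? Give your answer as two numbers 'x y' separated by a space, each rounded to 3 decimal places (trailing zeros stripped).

Executing turtle program step by step:
Start: pos=(0,0), heading=0, pen down
RT 37: heading 0 -> 323
PU: pen up
RT 180: heading 323 -> 143
RT 270: heading 143 -> 233
FD 15: (0,0) -> (-9.027,-11.98) [heading=233, move]
FD 12: (-9.027,-11.98) -> (-16.249,-21.563) [heading=233, move]
RT 180: heading 233 -> 53
FD 17: (-16.249,-21.563) -> (-6.018,-7.986) [heading=53, move]
FD 16: (-6.018,-7.986) -> (3.611,4.792) [heading=53, move]
RT 180: heading 53 -> 233
FD 9: (3.611,4.792) -> (-1.805,-2.396) [heading=233, move]
Final: pos=(-1.805,-2.396), heading=233, 0 segment(s) drawn

Answer: -1.805 -2.396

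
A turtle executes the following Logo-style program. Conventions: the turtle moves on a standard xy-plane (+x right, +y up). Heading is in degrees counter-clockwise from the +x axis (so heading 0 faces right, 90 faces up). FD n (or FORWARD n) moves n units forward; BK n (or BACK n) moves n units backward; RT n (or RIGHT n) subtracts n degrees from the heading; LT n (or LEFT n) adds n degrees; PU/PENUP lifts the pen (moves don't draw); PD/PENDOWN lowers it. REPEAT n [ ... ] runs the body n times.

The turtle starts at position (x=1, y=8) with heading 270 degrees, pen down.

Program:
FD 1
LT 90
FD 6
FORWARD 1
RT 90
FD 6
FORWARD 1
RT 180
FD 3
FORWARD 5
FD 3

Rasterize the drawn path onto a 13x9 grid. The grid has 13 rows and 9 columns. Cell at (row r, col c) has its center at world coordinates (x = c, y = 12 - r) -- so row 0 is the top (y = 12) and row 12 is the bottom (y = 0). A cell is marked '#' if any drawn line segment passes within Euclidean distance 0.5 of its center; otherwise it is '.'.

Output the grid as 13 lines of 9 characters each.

Segment 0: (1,8) -> (1,7)
Segment 1: (1,7) -> (7,7)
Segment 2: (7,7) -> (8,7)
Segment 3: (8,7) -> (8,1)
Segment 4: (8,1) -> (8,-0)
Segment 5: (8,-0) -> (8,3)
Segment 6: (8,3) -> (8,8)
Segment 7: (8,8) -> (8,11)

Answer: .........
........#
........#
........#
.#......#
.########
........#
........#
........#
........#
........#
........#
........#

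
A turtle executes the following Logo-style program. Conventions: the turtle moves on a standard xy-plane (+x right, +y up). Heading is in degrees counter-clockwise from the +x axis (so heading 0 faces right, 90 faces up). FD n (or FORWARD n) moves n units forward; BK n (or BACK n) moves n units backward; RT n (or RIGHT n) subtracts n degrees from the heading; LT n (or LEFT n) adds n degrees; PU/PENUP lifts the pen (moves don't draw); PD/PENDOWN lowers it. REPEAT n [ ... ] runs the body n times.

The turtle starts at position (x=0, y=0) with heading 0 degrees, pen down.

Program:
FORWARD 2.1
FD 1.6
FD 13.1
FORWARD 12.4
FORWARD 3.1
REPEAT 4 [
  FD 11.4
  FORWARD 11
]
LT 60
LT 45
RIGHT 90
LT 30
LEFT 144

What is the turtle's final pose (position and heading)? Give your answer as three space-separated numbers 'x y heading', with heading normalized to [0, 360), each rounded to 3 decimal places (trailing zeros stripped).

Answer: 121.9 0 189

Derivation:
Executing turtle program step by step:
Start: pos=(0,0), heading=0, pen down
FD 2.1: (0,0) -> (2.1,0) [heading=0, draw]
FD 1.6: (2.1,0) -> (3.7,0) [heading=0, draw]
FD 13.1: (3.7,0) -> (16.8,0) [heading=0, draw]
FD 12.4: (16.8,0) -> (29.2,0) [heading=0, draw]
FD 3.1: (29.2,0) -> (32.3,0) [heading=0, draw]
REPEAT 4 [
  -- iteration 1/4 --
  FD 11.4: (32.3,0) -> (43.7,0) [heading=0, draw]
  FD 11: (43.7,0) -> (54.7,0) [heading=0, draw]
  -- iteration 2/4 --
  FD 11.4: (54.7,0) -> (66.1,0) [heading=0, draw]
  FD 11: (66.1,0) -> (77.1,0) [heading=0, draw]
  -- iteration 3/4 --
  FD 11.4: (77.1,0) -> (88.5,0) [heading=0, draw]
  FD 11: (88.5,0) -> (99.5,0) [heading=0, draw]
  -- iteration 4/4 --
  FD 11.4: (99.5,0) -> (110.9,0) [heading=0, draw]
  FD 11: (110.9,0) -> (121.9,0) [heading=0, draw]
]
LT 60: heading 0 -> 60
LT 45: heading 60 -> 105
RT 90: heading 105 -> 15
LT 30: heading 15 -> 45
LT 144: heading 45 -> 189
Final: pos=(121.9,0), heading=189, 13 segment(s) drawn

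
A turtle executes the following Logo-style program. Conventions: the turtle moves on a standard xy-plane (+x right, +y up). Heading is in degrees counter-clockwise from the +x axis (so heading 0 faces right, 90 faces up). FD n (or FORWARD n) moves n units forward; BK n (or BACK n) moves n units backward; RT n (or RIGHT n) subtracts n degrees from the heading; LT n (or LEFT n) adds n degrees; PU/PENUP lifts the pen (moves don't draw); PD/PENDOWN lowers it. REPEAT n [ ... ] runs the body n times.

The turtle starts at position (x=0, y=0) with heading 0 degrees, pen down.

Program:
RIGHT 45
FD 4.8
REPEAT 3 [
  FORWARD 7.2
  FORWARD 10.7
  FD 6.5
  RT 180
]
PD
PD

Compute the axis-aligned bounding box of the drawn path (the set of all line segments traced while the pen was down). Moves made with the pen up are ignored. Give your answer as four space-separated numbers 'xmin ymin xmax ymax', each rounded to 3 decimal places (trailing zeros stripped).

Answer: 0 -20.648 20.648 0

Derivation:
Executing turtle program step by step:
Start: pos=(0,0), heading=0, pen down
RT 45: heading 0 -> 315
FD 4.8: (0,0) -> (3.394,-3.394) [heading=315, draw]
REPEAT 3 [
  -- iteration 1/3 --
  FD 7.2: (3.394,-3.394) -> (8.485,-8.485) [heading=315, draw]
  FD 10.7: (8.485,-8.485) -> (16.051,-16.051) [heading=315, draw]
  FD 6.5: (16.051,-16.051) -> (20.648,-20.648) [heading=315, draw]
  RT 180: heading 315 -> 135
  -- iteration 2/3 --
  FD 7.2: (20.648,-20.648) -> (15.556,-15.556) [heading=135, draw]
  FD 10.7: (15.556,-15.556) -> (7.99,-7.99) [heading=135, draw]
  FD 6.5: (7.99,-7.99) -> (3.394,-3.394) [heading=135, draw]
  RT 180: heading 135 -> 315
  -- iteration 3/3 --
  FD 7.2: (3.394,-3.394) -> (8.485,-8.485) [heading=315, draw]
  FD 10.7: (8.485,-8.485) -> (16.051,-16.051) [heading=315, draw]
  FD 6.5: (16.051,-16.051) -> (20.648,-20.648) [heading=315, draw]
  RT 180: heading 315 -> 135
]
PD: pen down
PD: pen down
Final: pos=(20.648,-20.648), heading=135, 10 segment(s) drawn

Segment endpoints: x in {0, 3.394, 3.394, 7.99, 8.485, 15.556, 16.051, 20.648}, y in {-20.648, -20.648, -16.051, -16.051, -15.556, -8.485, -8.485, -7.99, -3.394, -3.394, 0}
xmin=0, ymin=-20.648, xmax=20.648, ymax=0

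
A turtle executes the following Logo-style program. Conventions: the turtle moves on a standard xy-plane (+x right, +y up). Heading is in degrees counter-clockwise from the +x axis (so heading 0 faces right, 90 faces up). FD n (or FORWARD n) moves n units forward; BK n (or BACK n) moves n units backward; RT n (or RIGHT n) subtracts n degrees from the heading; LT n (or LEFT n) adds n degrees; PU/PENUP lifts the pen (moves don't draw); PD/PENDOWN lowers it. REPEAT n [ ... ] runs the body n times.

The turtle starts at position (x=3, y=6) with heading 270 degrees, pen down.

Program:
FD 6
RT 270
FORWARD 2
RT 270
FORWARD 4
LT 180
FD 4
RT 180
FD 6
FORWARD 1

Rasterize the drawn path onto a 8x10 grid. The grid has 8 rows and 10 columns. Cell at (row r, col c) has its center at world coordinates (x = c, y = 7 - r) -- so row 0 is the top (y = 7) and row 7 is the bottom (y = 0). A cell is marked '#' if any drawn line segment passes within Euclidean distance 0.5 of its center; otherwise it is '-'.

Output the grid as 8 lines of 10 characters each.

Answer: -----#----
---#-#----
---#-#----
---#-#----
---#-#----
---#-#----
---#-#----
---###----

Derivation:
Segment 0: (3,6) -> (3,0)
Segment 1: (3,0) -> (5,0)
Segment 2: (5,0) -> (5,4)
Segment 3: (5,4) -> (5,0)
Segment 4: (5,0) -> (5,6)
Segment 5: (5,6) -> (5,7)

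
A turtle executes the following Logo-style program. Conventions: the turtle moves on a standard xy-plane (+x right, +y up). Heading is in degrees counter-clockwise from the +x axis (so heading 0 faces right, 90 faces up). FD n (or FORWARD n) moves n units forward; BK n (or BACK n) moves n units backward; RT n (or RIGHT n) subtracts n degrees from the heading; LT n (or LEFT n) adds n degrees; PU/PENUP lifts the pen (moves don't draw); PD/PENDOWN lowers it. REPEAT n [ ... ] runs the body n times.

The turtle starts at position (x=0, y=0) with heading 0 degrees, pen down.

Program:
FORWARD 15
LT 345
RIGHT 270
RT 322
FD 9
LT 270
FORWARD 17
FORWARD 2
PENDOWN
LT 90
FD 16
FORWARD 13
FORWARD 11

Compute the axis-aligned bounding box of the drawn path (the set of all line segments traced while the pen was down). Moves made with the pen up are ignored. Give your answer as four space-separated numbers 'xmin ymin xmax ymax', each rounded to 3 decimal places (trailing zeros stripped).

Answer: 0 0 28.973 52.529

Derivation:
Executing turtle program step by step:
Start: pos=(0,0), heading=0, pen down
FD 15: (0,0) -> (15,0) [heading=0, draw]
LT 345: heading 0 -> 345
RT 270: heading 345 -> 75
RT 322: heading 75 -> 113
FD 9: (15,0) -> (11.483,8.285) [heading=113, draw]
LT 270: heading 113 -> 23
FD 17: (11.483,8.285) -> (27.132,14.927) [heading=23, draw]
FD 2: (27.132,14.927) -> (28.973,15.708) [heading=23, draw]
PD: pen down
LT 90: heading 23 -> 113
FD 16: (28.973,15.708) -> (22.721,30.437) [heading=113, draw]
FD 13: (22.721,30.437) -> (17.642,42.403) [heading=113, draw]
FD 11: (17.642,42.403) -> (13.344,52.529) [heading=113, draw]
Final: pos=(13.344,52.529), heading=113, 7 segment(s) drawn

Segment endpoints: x in {0, 11.483, 13.344, 15, 17.642, 22.721, 27.132, 28.973}, y in {0, 8.285, 14.927, 15.708, 30.437, 42.403, 52.529}
xmin=0, ymin=0, xmax=28.973, ymax=52.529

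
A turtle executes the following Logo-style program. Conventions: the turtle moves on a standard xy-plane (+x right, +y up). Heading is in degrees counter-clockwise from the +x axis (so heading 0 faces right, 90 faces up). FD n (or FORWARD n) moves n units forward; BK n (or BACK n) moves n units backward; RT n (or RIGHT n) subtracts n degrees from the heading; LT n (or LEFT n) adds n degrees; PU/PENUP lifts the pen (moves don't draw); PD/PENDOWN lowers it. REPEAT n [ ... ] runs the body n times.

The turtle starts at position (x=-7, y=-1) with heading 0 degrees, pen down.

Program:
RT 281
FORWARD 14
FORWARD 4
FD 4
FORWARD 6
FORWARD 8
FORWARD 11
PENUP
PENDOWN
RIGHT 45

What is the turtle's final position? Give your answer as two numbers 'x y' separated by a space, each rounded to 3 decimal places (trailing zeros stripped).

Answer: 1.968 45.136

Derivation:
Executing turtle program step by step:
Start: pos=(-7,-1), heading=0, pen down
RT 281: heading 0 -> 79
FD 14: (-7,-1) -> (-4.329,12.743) [heading=79, draw]
FD 4: (-4.329,12.743) -> (-3.565,16.669) [heading=79, draw]
FD 4: (-3.565,16.669) -> (-2.802,20.596) [heading=79, draw]
FD 6: (-2.802,20.596) -> (-1.657,26.486) [heading=79, draw]
FD 8: (-1.657,26.486) -> (-0.131,34.339) [heading=79, draw]
FD 11: (-0.131,34.339) -> (1.968,45.136) [heading=79, draw]
PU: pen up
PD: pen down
RT 45: heading 79 -> 34
Final: pos=(1.968,45.136), heading=34, 6 segment(s) drawn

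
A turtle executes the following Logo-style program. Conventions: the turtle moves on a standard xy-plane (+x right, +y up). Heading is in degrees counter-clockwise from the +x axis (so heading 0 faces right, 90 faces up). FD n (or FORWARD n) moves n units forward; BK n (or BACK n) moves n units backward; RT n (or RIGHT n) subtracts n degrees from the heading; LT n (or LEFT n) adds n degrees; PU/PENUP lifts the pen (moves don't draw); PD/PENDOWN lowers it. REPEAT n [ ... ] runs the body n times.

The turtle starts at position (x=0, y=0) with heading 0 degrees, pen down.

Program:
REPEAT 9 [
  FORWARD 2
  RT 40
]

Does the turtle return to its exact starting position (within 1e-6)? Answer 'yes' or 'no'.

Executing turtle program step by step:
Start: pos=(0,0), heading=0, pen down
REPEAT 9 [
  -- iteration 1/9 --
  FD 2: (0,0) -> (2,0) [heading=0, draw]
  RT 40: heading 0 -> 320
  -- iteration 2/9 --
  FD 2: (2,0) -> (3.532,-1.286) [heading=320, draw]
  RT 40: heading 320 -> 280
  -- iteration 3/9 --
  FD 2: (3.532,-1.286) -> (3.879,-3.255) [heading=280, draw]
  RT 40: heading 280 -> 240
  -- iteration 4/9 --
  FD 2: (3.879,-3.255) -> (2.879,-4.987) [heading=240, draw]
  RT 40: heading 240 -> 200
  -- iteration 5/9 --
  FD 2: (2.879,-4.987) -> (1,-5.671) [heading=200, draw]
  RT 40: heading 200 -> 160
  -- iteration 6/9 --
  FD 2: (1,-5.671) -> (-0.879,-4.987) [heading=160, draw]
  RT 40: heading 160 -> 120
  -- iteration 7/9 --
  FD 2: (-0.879,-4.987) -> (-1.879,-3.255) [heading=120, draw]
  RT 40: heading 120 -> 80
  -- iteration 8/9 --
  FD 2: (-1.879,-3.255) -> (-1.532,-1.286) [heading=80, draw]
  RT 40: heading 80 -> 40
  -- iteration 9/9 --
  FD 2: (-1.532,-1.286) -> (0,0) [heading=40, draw]
  RT 40: heading 40 -> 0
]
Final: pos=(0,0), heading=0, 9 segment(s) drawn

Start position: (0, 0)
Final position: (0, 0)
Distance = 0; < 1e-6 -> CLOSED

Answer: yes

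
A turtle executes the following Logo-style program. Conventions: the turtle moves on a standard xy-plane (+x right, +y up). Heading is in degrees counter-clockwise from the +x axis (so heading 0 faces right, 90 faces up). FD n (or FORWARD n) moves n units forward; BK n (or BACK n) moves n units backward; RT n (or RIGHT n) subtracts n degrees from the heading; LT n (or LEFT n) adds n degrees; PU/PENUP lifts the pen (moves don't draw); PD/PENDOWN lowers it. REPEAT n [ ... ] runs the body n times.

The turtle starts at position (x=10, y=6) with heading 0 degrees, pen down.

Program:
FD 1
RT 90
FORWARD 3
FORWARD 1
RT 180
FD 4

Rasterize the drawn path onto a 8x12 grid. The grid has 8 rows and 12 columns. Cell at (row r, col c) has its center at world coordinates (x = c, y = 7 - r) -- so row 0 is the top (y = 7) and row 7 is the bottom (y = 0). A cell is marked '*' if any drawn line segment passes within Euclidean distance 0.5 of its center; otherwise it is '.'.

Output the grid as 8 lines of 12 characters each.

Segment 0: (10,6) -> (11,6)
Segment 1: (11,6) -> (11,3)
Segment 2: (11,3) -> (11,2)
Segment 3: (11,2) -> (11,6)

Answer: ............
..........**
...........*
...........*
...........*
...........*
............
............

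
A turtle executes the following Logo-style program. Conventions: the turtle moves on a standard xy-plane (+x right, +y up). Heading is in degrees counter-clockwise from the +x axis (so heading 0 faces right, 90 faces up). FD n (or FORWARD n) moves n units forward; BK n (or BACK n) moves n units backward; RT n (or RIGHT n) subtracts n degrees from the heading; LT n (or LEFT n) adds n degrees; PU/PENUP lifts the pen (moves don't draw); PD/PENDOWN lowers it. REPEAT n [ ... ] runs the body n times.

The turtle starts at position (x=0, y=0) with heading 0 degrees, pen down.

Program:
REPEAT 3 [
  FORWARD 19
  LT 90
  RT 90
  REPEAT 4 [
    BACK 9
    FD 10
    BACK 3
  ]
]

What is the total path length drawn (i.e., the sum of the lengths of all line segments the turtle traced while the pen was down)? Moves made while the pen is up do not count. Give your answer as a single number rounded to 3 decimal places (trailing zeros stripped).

Executing turtle program step by step:
Start: pos=(0,0), heading=0, pen down
REPEAT 3 [
  -- iteration 1/3 --
  FD 19: (0,0) -> (19,0) [heading=0, draw]
  LT 90: heading 0 -> 90
  RT 90: heading 90 -> 0
  REPEAT 4 [
    -- iteration 1/4 --
    BK 9: (19,0) -> (10,0) [heading=0, draw]
    FD 10: (10,0) -> (20,0) [heading=0, draw]
    BK 3: (20,0) -> (17,0) [heading=0, draw]
    -- iteration 2/4 --
    BK 9: (17,0) -> (8,0) [heading=0, draw]
    FD 10: (8,0) -> (18,0) [heading=0, draw]
    BK 3: (18,0) -> (15,0) [heading=0, draw]
    -- iteration 3/4 --
    BK 9: (15,0) -> (6,0) [heading=0, draw]
    FD 10: (6,0) -> (16,0) [heading=0, draw]
    BK 3: (16,0) -> (13,0) [heading=0, draw]
    -- iteration 4/4 --
    BK 9: (13,0) -> (4,0) [heading=0, draw]
    FD 10: (4,0) -> (14,0) [heading=0, draw]
    BK 3: (14,0) -> (11,0) [heading=0, draw]
  ]
  -- iteration 2/3 --
  FD 19: (11,0) -> (30,0) [heading=0, draw]
  LT 90: heading 0 -> 90
  RT 90: heading 90 -> 0
  REPEAT 4 [
    -- iteration 1/4 --
    BK 9: (30,0) -> (21,0) [heading=0, draw]
    FD 10: (21,0) -> (31,0) [heading=0, draw]
    BK 3: (31,0) -> (28,0) [heading=0, draw]
    -- iteration 2/4 --
    BK 9: (28,0) -> (19,0) [heading=0, draw]
    FD 10: (19,0) -> (29,0) [heading=0, draw]
    BK 3: (29,0) -> (26,0) [heading=0, draw]
    -- iteration 3/4 --
    BK 9: (26,0) -> (17,0) [heading=0, draw]
    FD 10: (17,0) -> (27,0) [heading=0, draw]
    BK 3: (27,0) -> (24,0) [heading=0, draw]
    -- iteration 4/4 --
    BK 9: (24,0) -> (15,0) [heading=0, draw]
    FD 10: (15,0) -> (25,0) [heading=0, draw]
    BK 3: (25,0) -> (22,0) [heading=0, draw]
  ]
  -- iteration 3/3 --
  FD 19: (22,0) -> (41,0) [heading=0, draw]
  LT 90: heading 0 -> 90
  RT 90: heading 90 -> 0
  REPEAT 4 [
    -- iteration 1/4 --
    BK 9: (41,0) -> (32,0) [heading=0, draw]
    FD 10: (32,0) -> (42,0) [heading=0, draw]
    BK 3: (42,0) -> (39,0) [heading=0, draw]
    -- iteration 2/4 --
    BK 9: (39,0) -> (30,0) [heading=0, draw]
    FD 10: (30,0) -> (40,0) [heading=0, draw]
    BK 3: (40,0) -> (37,0) [heading=0, draw]
    -- iteration 3/4 --
    BK 9: (37,0) -> (28,0) [heading=0, draw]
    FD 10: (28,0) -> (38,0) [heading=0, draw]
    BK 3: (38,0) -> (35,0) [heading=0, draw]
    -- iteration 4/4 --
    BK 9: (35,0) -> (26,0) [heading=0, draw]
    FD 10: (26,0) -> (36,0) [heading=0, draw]
    BK 3: (36,0) -> (33,0) [heading=0, draw]
  ]
]
Final: pos=(33,0), heading=0, 39 segment(s) drawn

Segment lengths:
  seg 1: (0,0) -> (19,0), length = 19
  seg 2: (19,0) -> (10,0), length = 9
  seg 3: (10,0) -> (20,0), length = 10
  seg 4: (20,0) -> (17,0), length = 3
  seg 5: (17,0) -> (8,0), length = 9
  seg 6: (8,0) -> (18,0), length = 10
  seg 7: (18,0) -> (15,0), length = 3
  seg 8: (15,0) -> (6,0), length = 9
  seg 9: (6,0) -> (16,0), length = 10
  seg 10: (16,0) -> (13,0), length = 3
  seg 11: (13,0) -> (4,0), length = 9
  seg 12: (4,0) -> (14,0), length = 10
  seg 13: (14,0) -> (11,0), length = 3
  seg 14: (11,0) -> (30,0), length = 19
  seg 15: (30,0) -> (21,0), length = 9
  seg 16: (21,0) -> (31,0), length = 10
  seg 17: (31,0) -> (28,0), length = 3
  seg 18: (28,0) -> (19,0), length = 9
  seg 19: (19,0) -> (29,0), length = 10
  seg 20: (29,0) -> (26,0), length = 3
  seg 21: (26,0) -> (17,0), length = 9
  seg 22: (17,0) -> (27,0), length = 10
  seg 23: (27,0) -> (24,0), length = 3
  seg 24: (24,0) -> (15,0), length = 9
  seg 25: (15,0) -> (25,0), length = 10
  seg 26: (25,0) -> (22,0), length = 3
  seg 27: (22,0) -> (41,0), length = 19
  seg 28: (41,0) -> (32,0), length = 9
  seg 29: (32,0) -> (42,0), length = 10
  seg 30: (42,0) -> (39,0), length = 3
  seg 31: (39,0) -> (30,0), length = 9
  seg 32: (30,0) -> (40,0), length = 10
  seg 33: (40,0) -> (37,0), length = 3
  seg 34: (37,0) -> (28,0), length = 9
  seg 35: (28,0) -> (38,0), length = 10
  seg 36: (38,0) -> (35,0), length = 3
  seg 37: (35,0) -> (26,0), length = 9
  seg 38: (26,0) -> (36,0), length = 10
  seg 39: (36,0) -> (33,0), length = 3
Total = 321

Answer: 321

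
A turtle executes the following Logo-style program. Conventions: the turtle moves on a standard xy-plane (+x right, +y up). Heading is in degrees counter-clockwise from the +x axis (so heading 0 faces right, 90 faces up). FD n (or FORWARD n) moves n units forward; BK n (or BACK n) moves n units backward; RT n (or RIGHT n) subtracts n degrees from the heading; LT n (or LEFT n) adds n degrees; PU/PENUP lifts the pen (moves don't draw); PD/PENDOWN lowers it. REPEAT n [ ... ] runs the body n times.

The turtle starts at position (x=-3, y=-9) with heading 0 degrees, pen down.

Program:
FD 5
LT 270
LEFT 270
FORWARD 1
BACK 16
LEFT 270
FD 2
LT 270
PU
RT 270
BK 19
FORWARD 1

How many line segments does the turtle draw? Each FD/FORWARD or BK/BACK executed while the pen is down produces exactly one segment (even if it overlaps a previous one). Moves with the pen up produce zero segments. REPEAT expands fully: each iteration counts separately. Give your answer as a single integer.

Executing turtle program step by step:
Start: pos=(-3,-9), heading=0, pen down
FD 5: (-3,-9) -> (2,-9) [heading=0, draw]
LT 270: heading 0 -> 270
LT 270: heading 270 -> 180
FD 1: (2,-9) -> (1,-9) [heading=180, draw]
BK 16: (1,-9) -> (17,-9) [heading=180, draw]
LT 270: heading 180 -> 90
FD 2: (17,-9) -> (17,-7) [heading=90, draw]
LT 270: heading 90 -> 0
PU: pen up
RT 270: heading 0 -> 90
BK 19: (17,-7) -> (17,-26) [heading=90, move]
FD 1: (17,-26) -> (17,-25) [heading=90, move]
Final: pos=(17,-25), heading=90, 4 segment(s) drawn
Segments drawn: 4

Answer: 4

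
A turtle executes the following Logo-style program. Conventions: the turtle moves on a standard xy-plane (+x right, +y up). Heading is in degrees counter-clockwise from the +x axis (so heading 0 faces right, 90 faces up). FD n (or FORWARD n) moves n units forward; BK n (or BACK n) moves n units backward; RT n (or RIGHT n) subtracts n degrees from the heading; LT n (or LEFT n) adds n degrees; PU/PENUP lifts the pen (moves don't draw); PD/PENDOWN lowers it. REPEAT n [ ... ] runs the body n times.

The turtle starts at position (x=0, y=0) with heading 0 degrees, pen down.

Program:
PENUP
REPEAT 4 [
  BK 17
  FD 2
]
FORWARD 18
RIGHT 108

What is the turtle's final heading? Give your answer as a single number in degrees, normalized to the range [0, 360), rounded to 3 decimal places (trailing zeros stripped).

Executing turtle program step by step:
Start: pos=(0,0), heading=0, pen down
PU: pen up
REPEAT 4 [
  -- iteration 1/4 --
  BK 17: (0,0) -> (-17,0) [heading=0, move]
  FD 2: (-17,0) -> (-15,0) [heading=0, move]
  -- iteration 2/4 --
  BK 17: (-15,0) -> (-32,0) [heading=0, move]
  FD 2: (-32,0) -> (-30,0) [heading=0, move]
  -- iteration 3/4 --
  BK 17: (-30,0) -> (-47,0) [heading=0, move]
  FD 2: (-47,0) -> (-45,0) [heading=0, move]
  -- iteration 4/4 --
  BK 17: (-45,0) -> (-62,0) [heading=0, move]
  FD 2: (-62,0) -> (-60,0) [heading=0, move]
]
FD 18: (-60,0) -> (-42,0) [heading=0, move]
RT 108: heading 0 -> 252
Final: pos=(-42,0), heading=252, 0 segment(s) drawn

Answer: 252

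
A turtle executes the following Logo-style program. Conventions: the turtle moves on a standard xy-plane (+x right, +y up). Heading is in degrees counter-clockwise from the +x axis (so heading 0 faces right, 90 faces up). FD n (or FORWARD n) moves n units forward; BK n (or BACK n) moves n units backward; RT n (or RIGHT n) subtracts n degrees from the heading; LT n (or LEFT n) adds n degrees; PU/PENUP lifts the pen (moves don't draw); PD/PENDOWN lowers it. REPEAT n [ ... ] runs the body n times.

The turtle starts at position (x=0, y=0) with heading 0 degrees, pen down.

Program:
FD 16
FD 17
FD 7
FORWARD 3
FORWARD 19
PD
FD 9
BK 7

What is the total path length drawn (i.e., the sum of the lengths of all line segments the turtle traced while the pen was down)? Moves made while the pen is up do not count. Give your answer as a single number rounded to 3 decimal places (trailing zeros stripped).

Executing turtle program step by step:
Start: pos=(0,0), heading=0, pen down
FD 16: (0,0) -> (16,0) [heading=0, draw]
FD 17: (16,0) -> (33,0) [heading=0, draw]
FD 7: (33,0) -> (40,0) [heading=0, draw]
FD 3: (40,0) -> (43,0) [heading=0, draw]
FD 19: (43,0) -> (62,0) [heading=0, draw]
PD: pen down
FD 9: (62,0) -> (71,0) [heading=0, draw]
BK 7: (71,0) -> (64,0) [heading=0, draw]
Final: pos=(64,0), heading=0, 7 segment(s) drawn

Segment lengths:
  seg 1: (0,0) -> (16,0), length = 16
  seg 2: (16,0) -> (33,0), length = 17
  seg 3: (33,0) -> (40,0), length = 7
  seg 4: (40,0) -> (43,0), length = 3
  seg 5: (43,0) -> (62,0), length = 19
  seg 6: (62,0) -> (71,0), length = 9
  seg 7: (71,0) -> (64,0), length = 7
Total = 78

Answer: 78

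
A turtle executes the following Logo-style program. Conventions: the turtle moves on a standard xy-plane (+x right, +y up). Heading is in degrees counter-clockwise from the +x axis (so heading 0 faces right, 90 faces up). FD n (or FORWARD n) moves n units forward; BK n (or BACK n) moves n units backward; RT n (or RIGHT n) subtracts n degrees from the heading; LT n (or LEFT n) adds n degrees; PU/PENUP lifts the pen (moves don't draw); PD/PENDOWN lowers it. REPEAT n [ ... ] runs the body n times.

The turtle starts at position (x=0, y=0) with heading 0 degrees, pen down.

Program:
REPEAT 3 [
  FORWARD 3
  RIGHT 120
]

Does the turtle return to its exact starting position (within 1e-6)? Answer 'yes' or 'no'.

Answer: yes

Derivation:
Executing turtle program step by step:
Start: pos=(0,0), heading=0, pen down
REPEAT 3 [
  -- iteration 1/3 --
  FD 3: (0,0) -> (3,0) [heading=0, draw]
  RT 120: heading 0 -> 240
  -- iteration 2/3 --
  FD 3: (3,0) -> (1.5,-2.598) [heading=240, draw]
  RT 120: heading 240 -> 120
  -- iteration 3/3 --
  FD 3: (1.5,-2.598) -> (0,0) [heading=120, draw]
  RT 120: heading 120 -> 0
]
Final: pos=(0,0), heading=0, 3 segment(s) drawn

Start position: (0, 0)
Final position: (0, 0)
Distance = 0; < 1e-6 -> CLOSED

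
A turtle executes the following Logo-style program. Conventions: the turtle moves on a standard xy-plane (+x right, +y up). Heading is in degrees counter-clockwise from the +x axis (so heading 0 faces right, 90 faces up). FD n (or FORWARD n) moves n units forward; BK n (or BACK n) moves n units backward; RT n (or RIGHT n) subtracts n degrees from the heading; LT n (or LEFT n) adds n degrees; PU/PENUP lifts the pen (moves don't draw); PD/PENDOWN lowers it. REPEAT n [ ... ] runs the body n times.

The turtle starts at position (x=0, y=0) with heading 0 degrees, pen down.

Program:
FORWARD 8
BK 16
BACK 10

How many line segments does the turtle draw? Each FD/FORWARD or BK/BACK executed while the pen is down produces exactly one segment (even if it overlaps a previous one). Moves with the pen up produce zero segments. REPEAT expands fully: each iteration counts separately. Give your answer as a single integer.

Answer: 3

Derivation:
Executing turtle program step by step:
Start: pos=(0,0), heading=0, pen down
FD 8: (0,0) -> (8,0) [heading=0, draw]
BK 16: (8,0) -> (-8,0) [heading=0, draw]
BK 10: (-8,0) -> (-18,0) [heading=0, draw]
Final: pos=(-18,0), heading=0, 3 segment(s) drawn
Segments drawn: 3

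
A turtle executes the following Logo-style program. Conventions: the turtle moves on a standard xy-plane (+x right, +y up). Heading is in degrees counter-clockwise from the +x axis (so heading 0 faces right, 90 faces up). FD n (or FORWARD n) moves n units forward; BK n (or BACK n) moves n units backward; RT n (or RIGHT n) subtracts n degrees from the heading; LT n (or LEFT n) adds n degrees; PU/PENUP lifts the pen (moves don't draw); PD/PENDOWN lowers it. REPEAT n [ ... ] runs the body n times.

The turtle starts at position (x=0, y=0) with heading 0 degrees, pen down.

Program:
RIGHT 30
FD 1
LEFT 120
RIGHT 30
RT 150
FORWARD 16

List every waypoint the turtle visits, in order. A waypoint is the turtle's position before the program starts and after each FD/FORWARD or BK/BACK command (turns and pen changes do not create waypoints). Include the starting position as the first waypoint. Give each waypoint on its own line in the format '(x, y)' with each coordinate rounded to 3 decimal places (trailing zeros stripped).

Answer: (0, 0)
(0.866, -0.5)
(0.866, -16.5)

Derivation:
Executing turtle program step by step:
Start: pos=(0,0), heading=0, pen down
RT 30: heading 0 -> 330
FD 1: (0,0) -> (0.866,-0.5) [heading=330, draw]
LT 120: heading 330 -> 90
RT 30: heading 90 -> 60
RT 150: heading 60 -> 270
FD 16: (0.866,-0.5) -> (0.866,-16.5) [heading=270, draw]
Final: pos=(0.866,-16.5), heading=270, 2 segment(s) drawn
Waypoints (3 total):
(0, 0)
(0.866, -0.5)
(0.866, -16.5)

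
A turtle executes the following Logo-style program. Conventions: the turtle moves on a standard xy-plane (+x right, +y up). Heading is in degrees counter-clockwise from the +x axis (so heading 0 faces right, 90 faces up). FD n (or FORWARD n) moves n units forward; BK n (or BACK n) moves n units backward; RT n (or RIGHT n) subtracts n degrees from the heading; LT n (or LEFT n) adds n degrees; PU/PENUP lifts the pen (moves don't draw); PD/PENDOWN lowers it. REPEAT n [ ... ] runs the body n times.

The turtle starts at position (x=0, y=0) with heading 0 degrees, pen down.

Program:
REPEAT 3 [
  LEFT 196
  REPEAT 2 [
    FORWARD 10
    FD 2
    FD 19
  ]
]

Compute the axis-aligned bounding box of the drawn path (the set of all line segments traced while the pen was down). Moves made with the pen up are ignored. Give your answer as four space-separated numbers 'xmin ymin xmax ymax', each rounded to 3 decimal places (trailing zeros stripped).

Answer: -59.598 -30.31 0 15.765

Derivation:
Executing turtle program step by step:
Start: pos=(0,0), heading=0, pen down
REPEAT 3 [
  -- iteration 1/3 --
  LT 196: heading 0 -> 196
  REPEAT 2 [
    -- iteration 1/2 --
    FD 10: (0,0) -> (-9.613,-2.756) [heading=196, draw]
    FD 2: (-9.613,-2.756) -> (-11.535,-3.308) [heading=196, draw]
    FD 19: (-11.535,-3.308) -> (-29.799,-8.545) [heading=196, draw]
    -- iteration 2/2 --
    FD 10: (-29.799,-8.545) -> (-39.412,-11.301) [heading=196, draw]
    FD 2: (-39.412,-11.301) -> (-41.334,-11.852) [heading=196, draw]
    FD 19: (-41.334,-11.852) -> (-59.598,-17.09) [heading=196, draw]
  ]
  -- iteration 2/3 --
  LT 196: heading 196 -> 32
  REPEAT 2 [
    -- iteration 1/2 --
    FD 10: (-59.598,-17.09) -> (-51.118,-11.79) [heading=32, draw]
    FD 2: (-51.118,-11.79) -> (-49.422,-10.73) [heading=32, draw]
    FD 19: (-49.422,-10.73) -> (-33.309,-0.662) [heading=32, draw]
    -- iteration 2/2 --
    FD 10: (-33.309,-0.662) -> (-24.828,4.637) [heading=32, draw]
    FD 2: (-24.828,4.637) -> (-23.132,5.697) [heading=32, draw]
    FD 19: (-23.132,5.697) -> (-7.019,15.765) [heading=32, draw]
  ]
  -- iteration 3/3 --
  LT 196: heading 32 -> 228
  REPEAT 2 [
    -- iteration 1/2 --
    FD 10: (-7.019,15.765) -> (-13.711,8.334) [heading=228, draw]
    FD 2: (-13.711,8.334) -> (-15.049,6.848) [heading=228, draw]
    FD 19: (-15.049,6.848) -> (-27.762,-7.272) [heading=228, draw]
    -- iteration 2/2 --
    FD 10: (-27.762,-7.272) -> (-34.454,-14.703) [heading=228, draw]
    FD 2: (-34.454,-14.703) -> (-35.792,-16.19) [heading=228, draw]
    FD 19: (-35.792,-16.19) -> (-48.505,-30.31) [heading=228, draw]
  ]
]
Final: pos=(-48.505,-30.31), heading=228, 18 segment(s) drawn

Segment endpoints: x in {-59.598, -51.118, -49.422, -48.505, -41.334, -39.412, -35.792, -34.454, -33.309, -29.799, -27.762, -24.828, -23.132, -15.049, -13.711, -11.535, -9.613, -7.019, 0}, y in {-30.31, -17.09, -16.19, -14.703, -11.852, -11.79, -11.301, -10.73, -8.545, -7.272, -3.308, -2.756, -0.662, 0, 4.637, 5.697, 6.848, 8.334, 15.765}
xmin=-59.598, ymin=-30.31, xmax=0, ymax=15.765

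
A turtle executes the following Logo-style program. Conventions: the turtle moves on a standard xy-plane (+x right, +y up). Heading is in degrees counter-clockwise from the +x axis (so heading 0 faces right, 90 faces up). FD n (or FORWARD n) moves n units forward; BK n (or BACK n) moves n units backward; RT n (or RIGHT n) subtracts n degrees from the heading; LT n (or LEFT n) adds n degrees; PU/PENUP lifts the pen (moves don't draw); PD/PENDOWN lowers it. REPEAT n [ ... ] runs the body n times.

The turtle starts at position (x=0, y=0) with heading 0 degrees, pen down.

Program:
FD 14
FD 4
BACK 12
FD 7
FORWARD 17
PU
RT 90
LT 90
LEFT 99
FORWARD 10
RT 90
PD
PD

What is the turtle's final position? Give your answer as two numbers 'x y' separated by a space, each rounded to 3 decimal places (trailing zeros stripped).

Executing turtle program step by step:
Start: pos=(0,0), heading=0, pen down
FD 14: (0,0) -> (14,0) [heading=0, draw]
FD 4: (14,0) -> (18,0) [heading=0, draw]
BK 12: (18,0) -> (6,0) [heading=0, draw]
FD 7: (6,0) -> (13,0) [heading=0, draw]
FD 17: (13,0) -> (30,0) [heading=0, draw]
PU: pen up
RT 90: heading 0 -> 270
LT 90: heading 270 -> 0
LT 99: heading 0 -> 99
FD 10: (30,0) -> (28.436,9.877) [heading=99, move]
RT 90: heading 99 -> 9
PD: pen down
PD: pen down
Final: pos=(28.436,9.877), heading=9, 5 segment(s) drawn

Answer: 28.436 9.877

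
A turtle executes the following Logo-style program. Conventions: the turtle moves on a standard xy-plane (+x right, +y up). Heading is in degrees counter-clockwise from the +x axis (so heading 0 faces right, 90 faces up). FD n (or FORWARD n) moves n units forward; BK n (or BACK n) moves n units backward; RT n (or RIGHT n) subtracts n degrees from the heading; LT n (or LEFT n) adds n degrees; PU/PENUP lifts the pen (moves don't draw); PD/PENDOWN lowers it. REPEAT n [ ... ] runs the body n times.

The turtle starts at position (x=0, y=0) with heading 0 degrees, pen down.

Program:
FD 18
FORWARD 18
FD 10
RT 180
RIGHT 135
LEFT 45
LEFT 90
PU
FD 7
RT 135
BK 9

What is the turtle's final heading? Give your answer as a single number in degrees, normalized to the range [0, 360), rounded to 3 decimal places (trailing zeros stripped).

Answer: 45

Derivation:
Executing turtle program step by step:
Start: pos=(0,0), heading=0, pen down
FD 18: (0,0) -> (18,0) [heading=0, draw]
FD 18: (18,0) -> (36,0) [heading=0, draw]
FD 10: (36,0) -> (46,0) [heading=0, draw]
RT 180: heading 0 -> 180
RT 135: heading 180 -> 45
LT 45: heading 45 -> 90
LT 90: heading 90 -> 180
PU: pen up
FD 7: (46,0) -> (39,0) [heading=180, move]
RT 135: heading 180 -> 45
BK 9: (39,0) -> (32.636,-6.364) [heading=45, move]
Final: pos=(32.636,-6.364), heading=45, 3 segment(s) drawn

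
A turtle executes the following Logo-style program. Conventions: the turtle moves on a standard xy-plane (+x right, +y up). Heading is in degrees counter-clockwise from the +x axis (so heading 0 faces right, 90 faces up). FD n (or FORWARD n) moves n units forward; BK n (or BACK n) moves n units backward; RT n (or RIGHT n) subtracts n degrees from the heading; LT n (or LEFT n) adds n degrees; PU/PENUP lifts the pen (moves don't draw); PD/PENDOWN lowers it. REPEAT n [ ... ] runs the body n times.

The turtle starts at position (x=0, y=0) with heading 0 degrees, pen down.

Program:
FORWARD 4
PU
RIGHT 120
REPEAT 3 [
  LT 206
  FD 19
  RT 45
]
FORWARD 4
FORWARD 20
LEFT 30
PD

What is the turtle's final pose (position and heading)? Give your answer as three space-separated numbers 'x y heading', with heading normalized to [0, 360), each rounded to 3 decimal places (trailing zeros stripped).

Answer: 34.582 16.84 33

Derivation:
Executing turtle program step by step:
Start: pos=(0,0), heading=0, pen down
FD 4: (0,0) -> (4,0) [heading=0, draw]
PU: pen up
RT 120: heading 0 -> 240
REPEAT 3 [
  -- iteration 1/3 --
  LT 206: heading 240 -> 86
  FD 19: (4,0) -> (5.325,18.954) [heading=86, move]
  RT 45: heading 86 -> 41
  -- iteration 2/3 --
  LT 206: heading 41 -> 247
  FD 19: (5.325,18.954) -> (-2.099,1.464) [heading=247, move]
  RT 45: heading 247 -> 202
  -- iteration 3/3 --
  LT 206: heading 202 -> 48
  FD 19: (-2.099,1.464) -> (10.615,15.584) [heading=48, move]
  RT 45: heading 48 -> 3
]
FD 4: (10.615,15.584) -> (14.609,15.793) [heading=3, move]
FD 20: (14.609,15.793) -> (34.582,16.84) [heading=3, move]
LT 30: heading 3 -> 33
PD: pen down
Final: pos=(34.582,16.84), heading=33, 1 segment(s) drawn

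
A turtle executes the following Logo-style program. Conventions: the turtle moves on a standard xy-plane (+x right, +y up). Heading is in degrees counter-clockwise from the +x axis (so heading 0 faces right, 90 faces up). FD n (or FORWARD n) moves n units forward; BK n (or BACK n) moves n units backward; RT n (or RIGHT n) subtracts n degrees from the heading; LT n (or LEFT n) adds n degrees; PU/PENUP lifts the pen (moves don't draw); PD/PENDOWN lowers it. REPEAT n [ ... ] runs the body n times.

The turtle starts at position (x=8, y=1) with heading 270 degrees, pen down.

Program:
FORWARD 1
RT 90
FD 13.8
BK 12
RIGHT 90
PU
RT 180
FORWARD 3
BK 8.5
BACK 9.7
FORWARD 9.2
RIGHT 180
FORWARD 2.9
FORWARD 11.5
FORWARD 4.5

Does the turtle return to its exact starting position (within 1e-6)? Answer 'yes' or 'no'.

Answer: no

Derivation:
Executing turtle program step by step:
Start: pos=(8,1), heading=270, pen down
FD 1: (8,1) -> (8,0) [heading=270, draw]
RT 90: heading 270 -> 180
FD 13.8: (8,0) -> (-5.8,0) [heading=180, draw]
BK 12: (-5.8,0) -> (6.2,0) [heading=180, draw]
RT 90: heading 180 -> 90
PU: pen up
RT 180: heading 90 -> 270
FD 3: (6.2,0) -> (6.2,-3) [heading=270, move]
BK 8.5: (6.2,-3) -> (6.2,5.5) [heading=270, move]
BK 9.7: (6.2,5.5) -> (6.2,15.2) [heading=270, move]
FD 9.2: (6.2,15.2) -> (6.2,6) [heading=270, move]
RT 180: heading 270 -> 90
FD 2.9: (6.2,6) -> (6.2,8.9) [heading=90, move]
FD 11.5: (6.2,8.9) -> (6.2,20.4) [heading=90, move]
FD 4.5: (6.2,20.4) -> (6.2,24.9) [heading=90, move]
Final: pos=(6.2,24.9), heading=90, 3 segment(s) drawn

Start position: (8, 1)
Final position: (6.2, 24.9)
Distance = 23.968; >= 1e-6 -> NOT closed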